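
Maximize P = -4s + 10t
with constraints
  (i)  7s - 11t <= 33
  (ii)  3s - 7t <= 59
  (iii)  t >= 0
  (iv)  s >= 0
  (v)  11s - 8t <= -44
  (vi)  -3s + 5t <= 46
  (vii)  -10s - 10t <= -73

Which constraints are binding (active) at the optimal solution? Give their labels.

Feasible corners and P = -4s + 10t:
  (0, 46/5) → P = 92
  (0, 73/10) → P = 73
  (148/31, 374/31) → P = 3148/31
  (72/95, 1243/190) → P = 5927/95

The maximum is at (148/31, 374/31). Substituting into each constraint, equality holds for (v) and (vi); the remaining constraints have slack.

(v) and (vi)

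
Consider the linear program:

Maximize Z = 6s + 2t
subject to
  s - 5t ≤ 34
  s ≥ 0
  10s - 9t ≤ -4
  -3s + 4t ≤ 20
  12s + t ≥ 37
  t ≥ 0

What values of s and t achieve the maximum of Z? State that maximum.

Feasible corners and Z = 6s + 2t:
  (164/13, 188/13) → Z = 1360/13
  (329/118, 209/59) → Z = 1405/59
  (128/51, 117/17) → Z = 490/17

s = 164/13, t = 188/13, maximum Z = 1360/13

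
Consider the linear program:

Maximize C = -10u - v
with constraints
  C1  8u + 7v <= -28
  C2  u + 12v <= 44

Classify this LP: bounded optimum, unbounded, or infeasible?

unbounded

From the feasible point (-644/89, 380/89), moving in the direction (-12, 1) keeps every constraint satisfied while C increases without bound.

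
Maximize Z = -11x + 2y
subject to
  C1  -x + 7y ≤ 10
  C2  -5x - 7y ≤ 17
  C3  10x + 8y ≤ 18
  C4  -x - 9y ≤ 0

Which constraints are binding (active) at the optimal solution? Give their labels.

Extreme points and Z = -11x + 2y:
  (-9/2, 11/14) → Z = 715/14
  (23/39, 59/39) → Z = -45/13
  (-153/38, 17/38) → Z = 1717/38
  (81/41, -9/41) → Z = -909/41

The maximum is at (-9/2, 11/14). Substituting into each constraint, equality holds for C1 and C2; the remaining constraints have slack.

C1 and C2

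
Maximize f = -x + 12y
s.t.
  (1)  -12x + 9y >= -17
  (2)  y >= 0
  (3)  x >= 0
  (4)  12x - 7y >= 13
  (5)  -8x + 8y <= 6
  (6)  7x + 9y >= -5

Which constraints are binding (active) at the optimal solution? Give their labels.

(1) and (5)

Feasible corners and f = -x + 12y:
  (17/12, 0) → f = -17/12
  (95/12, 26/3) → f = 1153/12
  (13/12, 0) → f = -13/12
  (73/20, 22/5) → f = 983/20

The maximum is at (95/12, 26/3). Substituting into each constraint, equality holds for (1) and (5); the remaining constraints have slack.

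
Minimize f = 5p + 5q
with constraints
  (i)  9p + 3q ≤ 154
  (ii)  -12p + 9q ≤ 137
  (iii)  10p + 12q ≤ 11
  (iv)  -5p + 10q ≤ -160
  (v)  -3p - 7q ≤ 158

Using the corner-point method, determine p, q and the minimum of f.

p = -92/13, q = -254/13, minimum f = -1730/13

Feasible corners and f = 5p + 5q:
  (605/26, -1441/78) → f = 935/39
  (776/27, -314/9) → f = -830/27
  (203/16, -309/32) → f = 485/32
  (-92/13, -254/13) → f = -1730/13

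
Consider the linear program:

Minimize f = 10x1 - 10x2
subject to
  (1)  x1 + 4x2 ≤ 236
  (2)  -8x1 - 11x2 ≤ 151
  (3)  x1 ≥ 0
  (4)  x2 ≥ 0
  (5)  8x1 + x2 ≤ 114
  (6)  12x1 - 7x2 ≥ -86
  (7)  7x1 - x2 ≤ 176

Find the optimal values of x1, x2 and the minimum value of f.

x1 = 178/17, x2 = 514/17, minimum f = -3360/17

The optimum lies where 8x1 + x2 = 114 and 12x1 - 7x2 = -86.
Solving simultaneously gives x1 = 178/17, x2 = 514/17.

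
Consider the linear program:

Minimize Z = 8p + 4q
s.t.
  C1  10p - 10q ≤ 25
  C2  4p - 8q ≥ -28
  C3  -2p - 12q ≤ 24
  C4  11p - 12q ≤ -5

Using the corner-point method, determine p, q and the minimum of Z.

p = -33/4, q = -5/8, minimum Z = -137/2

Feasible corners and Z = 8p + 4q:
  (-33/4, -5/8) → Z = -137/2
  (37/5, 36/5) → Z = 88
  (-29/13, -127/78) → Z = -950/39

The optimum lies where 4p - 8q = -28 and -2p - 12q = 24.
Solving simultaneously gives p = -33/4, q = -5/8.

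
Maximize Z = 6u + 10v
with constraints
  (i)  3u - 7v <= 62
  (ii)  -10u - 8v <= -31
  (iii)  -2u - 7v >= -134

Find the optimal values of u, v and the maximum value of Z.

u = 196/5, v = 278/35, maximum Z = 11012/35

Vertices and Z = 6u + 10v:
  (713/94, -527/94) → Z = -496/47
  (196/5, 278/35) → Z = 11012/35
  (-95/6, 71/3) → Z = 425/3

The optimum lies where 3u - 7v = 62 and -2u - 7v = -134.
Solving simultaneously gives u = 196/5, v = 278/35.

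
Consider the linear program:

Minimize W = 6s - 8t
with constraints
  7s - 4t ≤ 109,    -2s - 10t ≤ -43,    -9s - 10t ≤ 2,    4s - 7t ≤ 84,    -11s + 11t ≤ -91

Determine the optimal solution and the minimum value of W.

Corner points and W = 6s - 8t:
  (631/39, 83/78) → W = 3454/39
  (835/33, 562/33) → W = 514/33
  (461/44, 97/44) → W = 995/22

The binding constraints are 7s - 4t = 109 and -11s + 11t = -91.
Solving simultaneously gives s = 835/33, t = 562/33.

s = 835/33, t = 562/33, minimum W = 514/33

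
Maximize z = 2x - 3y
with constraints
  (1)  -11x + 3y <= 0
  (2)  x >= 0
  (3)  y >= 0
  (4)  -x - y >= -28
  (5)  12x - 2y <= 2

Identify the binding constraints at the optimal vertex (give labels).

Extreme points and z = 2x - 3y:
  (0, 0) → z = 0
  (3/7, 11/7) → z = -27/7
  (1/6, 0) → z = 1/3

The maximum is at (1/6, 0). Substituting into each constraint, equality holds for (3) and (5); the remaining constraints have slack.

(3) and (5)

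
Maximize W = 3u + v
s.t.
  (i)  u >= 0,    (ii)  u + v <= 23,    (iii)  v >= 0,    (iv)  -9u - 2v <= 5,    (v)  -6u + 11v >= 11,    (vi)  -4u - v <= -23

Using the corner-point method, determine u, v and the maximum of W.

The binding constraints are u + v = 23 and -6u + 11v = 11.
Solving simultaneously gives u = 242/17, v = 149/17.

u = 242/17, v = 149/17, maximum W = 875/17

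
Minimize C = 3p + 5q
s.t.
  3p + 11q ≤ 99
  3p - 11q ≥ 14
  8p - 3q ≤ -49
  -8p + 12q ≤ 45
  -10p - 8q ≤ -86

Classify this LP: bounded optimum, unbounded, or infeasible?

The boundaries 3p + 11q = 99 and 3p - 11q = 14 meet at (113/6, 85/22), but that point violates 8p - 3q ≤ -49. Every candidate vertex is excluded by some other constraint, so the feasible region is empty.

infeasible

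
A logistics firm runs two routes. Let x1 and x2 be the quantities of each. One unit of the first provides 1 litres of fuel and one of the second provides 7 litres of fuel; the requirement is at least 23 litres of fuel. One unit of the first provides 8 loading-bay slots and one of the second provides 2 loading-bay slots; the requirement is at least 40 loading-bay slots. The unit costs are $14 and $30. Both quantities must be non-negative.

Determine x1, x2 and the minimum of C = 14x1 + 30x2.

x1 = 13/3, x2 = 8/3, minimum C = 422/3

The feasible region is unbounded (it extends along (0, 1), (1, 0)), but C strictly increases along every unbounded feasible direction, so there is no improving ray and the minimum is attained at a vertex.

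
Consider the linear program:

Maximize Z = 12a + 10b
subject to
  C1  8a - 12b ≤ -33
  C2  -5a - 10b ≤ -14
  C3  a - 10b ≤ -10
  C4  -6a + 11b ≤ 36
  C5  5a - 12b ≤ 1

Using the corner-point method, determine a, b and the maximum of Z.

Corner points and Z = 12a + 10b:
  (-81/70, 277/140) → Z = 59/10
  (69/16, 45/8) → Z = 108
  (-206/115, 264/115) → Z = 168/115

a = 69/16, b = 45/8, maximum Z = 108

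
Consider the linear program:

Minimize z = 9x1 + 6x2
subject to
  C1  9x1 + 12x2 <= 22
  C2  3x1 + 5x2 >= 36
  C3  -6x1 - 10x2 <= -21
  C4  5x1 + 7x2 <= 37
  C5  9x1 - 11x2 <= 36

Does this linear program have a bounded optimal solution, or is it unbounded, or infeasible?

unbounded

From the feasible point (-322/9, 86/3), moving in the direction (-7, 5) keeps every constraint satisfied while z decreases without bound.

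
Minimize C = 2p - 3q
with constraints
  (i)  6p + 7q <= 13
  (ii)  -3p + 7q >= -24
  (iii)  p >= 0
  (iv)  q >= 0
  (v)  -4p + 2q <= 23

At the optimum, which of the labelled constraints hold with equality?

(i) and (iii)

Vertices and C = 2p - 3q:
  (0, 13/7) → C = -39/7
  (13/6, 0) → C = 13/3
  (0, 0) → C = 0

The minimum is at (0, 13/7). Substituting into each constraint, equality holds for (i) and (iii); the remaining constraints have slack.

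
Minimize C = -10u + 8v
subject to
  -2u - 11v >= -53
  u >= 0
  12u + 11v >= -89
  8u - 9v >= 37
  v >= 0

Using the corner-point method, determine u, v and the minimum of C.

Vertices and C = -10u + 8v:
  (442/53, 175/53) → C = -3020/53
  (53/2, 0) → C = -265
  (37/8, 0) → C = -185/4

u = 53/2, v = 0, minimum C = -265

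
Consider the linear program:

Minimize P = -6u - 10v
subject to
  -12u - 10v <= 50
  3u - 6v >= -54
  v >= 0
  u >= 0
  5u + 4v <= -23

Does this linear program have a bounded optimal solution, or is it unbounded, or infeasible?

The boundaries 3u - 6v = -54 and u = 0 meet at (0, 9), but that point violates 5u + 4v ≤ -23. Every candidate vertex is excluded by some other constraint, so the feasible region is empty.

infeasible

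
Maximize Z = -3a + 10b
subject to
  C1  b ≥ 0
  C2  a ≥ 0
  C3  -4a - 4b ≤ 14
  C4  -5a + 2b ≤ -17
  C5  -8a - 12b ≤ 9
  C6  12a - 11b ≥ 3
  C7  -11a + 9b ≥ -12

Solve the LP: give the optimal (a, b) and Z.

Corner points and Z = -3a + 10b:
  (181/31, 189/31) → Z = 1347/31
  (129/23, 127/23) → Z = 883/23
  (105/13, 111/13) → Z = 795/13

a = 105/13, b = 111/13, maximum Z = 795/13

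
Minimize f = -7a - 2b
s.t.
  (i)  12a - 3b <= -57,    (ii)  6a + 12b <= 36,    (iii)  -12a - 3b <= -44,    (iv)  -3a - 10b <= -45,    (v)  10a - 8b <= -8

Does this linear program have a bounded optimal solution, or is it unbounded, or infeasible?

infeasible

The boundaries 12a - 3b = -57 and -12a - 3b = -44 meet at (-13/24, 101/6), but that point violates 6a + 12b ≤ 36. Every candidate vertex is excluded by some other constraint, so the feasible region is empty.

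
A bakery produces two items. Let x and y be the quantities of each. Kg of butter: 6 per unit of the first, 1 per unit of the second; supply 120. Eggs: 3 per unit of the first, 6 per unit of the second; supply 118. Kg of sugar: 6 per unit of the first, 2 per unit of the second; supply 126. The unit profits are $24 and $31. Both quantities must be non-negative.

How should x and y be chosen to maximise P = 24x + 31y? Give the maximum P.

x = 52/3, y = 11, maximum P = 757

At the optimal vertex, 3x + 6y = 118 and 6x + 2y = 126.
Solving simultaneously gives x = 52/3, y = 11.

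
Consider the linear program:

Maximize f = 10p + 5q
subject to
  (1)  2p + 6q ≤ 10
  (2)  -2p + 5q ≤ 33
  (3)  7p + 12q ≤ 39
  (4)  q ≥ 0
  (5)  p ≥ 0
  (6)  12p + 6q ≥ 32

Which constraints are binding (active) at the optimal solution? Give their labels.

(1) and (4)

Feasible corners and f = 10p + 5q:
  (5, 0) → f = 50
  (11/5, 14/15) → f = 80/3
  (8/3, 0) → f = 80/3

The maximum is at (5, 0). Substituting into each constraint, equality holds for (1) and (4); the remaining constraints have slack.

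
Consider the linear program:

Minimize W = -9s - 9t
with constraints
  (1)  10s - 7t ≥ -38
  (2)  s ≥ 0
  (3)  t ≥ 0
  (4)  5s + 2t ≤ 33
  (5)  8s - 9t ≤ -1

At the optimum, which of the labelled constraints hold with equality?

Corner points and W = -9s - 9t:
  (0, 38/7) → W = -342/7
  (31/11, 104/11) → W = -1215/11
  (0, 1/9) → W = -1
  (295/61, 269/61) → W = -5076/61

The minimum is at (31/11, 104/11). Substituting into each constraint, equality holds for (1) and (4); the remaining constraints have slack.

(1) and (4)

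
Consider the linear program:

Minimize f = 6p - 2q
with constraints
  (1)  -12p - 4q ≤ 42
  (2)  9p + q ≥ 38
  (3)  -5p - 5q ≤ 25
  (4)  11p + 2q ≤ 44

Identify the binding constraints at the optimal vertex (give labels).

(2) and (4)

Extreme points and f = 6p - 2q:
  (43/8, -83/8) → f = 53
  (32/7, -22/7) → f = 236/7
  (6, -11) → f = 58

The minimum is at (32/7, -22/7). Substituting into each constraint, equality holds for (2) and (4); the remaining constraints have slack.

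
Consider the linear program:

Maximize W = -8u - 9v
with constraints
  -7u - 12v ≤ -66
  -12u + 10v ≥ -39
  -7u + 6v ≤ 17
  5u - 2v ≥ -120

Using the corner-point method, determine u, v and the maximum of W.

u = 32/21, v = 83/18, maximum W = -2255/42

Corner points and W = -8u - 9v:
  (564/107, 519/214) → W = -13695/214
  (32/21, 83/18) → W = -2255/42
  (202, 477/2) → W = -7525/2

At the optimal vertex, -7u - 12v = -66 and -7u + 6v = 17.
Solving simultaneously gives u = 32/21, v = 83/18.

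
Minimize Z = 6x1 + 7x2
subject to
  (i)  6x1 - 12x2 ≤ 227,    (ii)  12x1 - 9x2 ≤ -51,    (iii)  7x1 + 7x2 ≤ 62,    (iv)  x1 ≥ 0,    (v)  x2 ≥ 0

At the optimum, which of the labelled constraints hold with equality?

Corner points and Z = 6x1 + 7x2:
  (67/49, 367/49) → Z = 2971/49
  (0, 17/3) → Z = 119/3
  (0, 62/7) → Z = 62

The minimum is at (0, 17/3). Substituting into each constraint, equality holds for (ii) and (iv); the remaining constraints have slack.

(ii) and (iv)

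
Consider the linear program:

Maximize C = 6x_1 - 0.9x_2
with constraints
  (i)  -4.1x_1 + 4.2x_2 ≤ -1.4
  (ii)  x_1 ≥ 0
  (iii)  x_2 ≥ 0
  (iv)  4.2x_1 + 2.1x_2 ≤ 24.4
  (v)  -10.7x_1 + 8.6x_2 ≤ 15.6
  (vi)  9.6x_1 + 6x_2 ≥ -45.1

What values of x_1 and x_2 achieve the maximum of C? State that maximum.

x_1 = 122/21, x_2 = 0, maximum C = 244/7

Corner points and C = 6x_1 - 0.9x_2:
  (14/41, 0) → C = 84/41
  (502/125, 9416/2625) → C = 91296/4375
  (122/21, 0) → C = 244/7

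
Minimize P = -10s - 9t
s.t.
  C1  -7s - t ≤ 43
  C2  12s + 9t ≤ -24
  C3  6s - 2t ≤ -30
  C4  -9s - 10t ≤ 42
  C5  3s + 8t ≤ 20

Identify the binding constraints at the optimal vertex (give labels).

Vertices and P = -10s - 9t:
  (-388/61, 93/61) → P = 3043/61
  (-364/53, 269/53) → P = 23
  (-53/13, 36/13) → P = 206/13
  (-124/23, 104/23) → P = 304/23
  (-64/13, 3/13) → P = 613/13

The minimum is at (-124/23, 104/23). Substituting into each constraint, equality holds for C2 and C5; the remaining constraints have slack.

C2 and C5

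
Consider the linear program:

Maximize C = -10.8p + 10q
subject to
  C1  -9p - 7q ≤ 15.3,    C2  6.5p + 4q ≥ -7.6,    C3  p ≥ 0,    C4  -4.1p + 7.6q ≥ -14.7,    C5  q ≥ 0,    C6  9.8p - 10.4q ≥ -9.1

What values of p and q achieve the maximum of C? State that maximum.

p = 0, q = 0.875, maximum C = 8.75

Feasible corners and C = -10.8p + 10q:
  (0, 0) → C = 0
  (0, 7/8) → C = 35/4
  (147/41, 0) → C = -7938/205
The feasible region is unbounded (it extends along (52, 49), (76, 41)), but C strictly decreases along every unbounded feasible direction, so there is no improving ray and the maximum is attained at a vertex.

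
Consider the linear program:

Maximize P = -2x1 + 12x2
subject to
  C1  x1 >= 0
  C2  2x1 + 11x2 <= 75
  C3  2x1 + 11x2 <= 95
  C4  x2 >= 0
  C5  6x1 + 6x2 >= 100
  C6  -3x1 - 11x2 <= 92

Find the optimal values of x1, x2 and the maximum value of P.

x1 = 325/27, x2 = 125/27, maximum P = 850/27

Feasible corners and P = -2x1 + 12x2:
  (75/2, 0) → P = -75
  (325/27, 125/27) → P = 850/27
  (50/3, 0) → P = -100/3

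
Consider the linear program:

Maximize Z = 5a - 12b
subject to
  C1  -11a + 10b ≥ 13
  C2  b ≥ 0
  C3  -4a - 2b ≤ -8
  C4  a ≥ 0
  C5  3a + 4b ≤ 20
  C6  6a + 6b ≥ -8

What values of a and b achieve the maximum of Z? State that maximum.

The optimum lies where -11a + 10b = 13 and -4a - 2b = -8.
Solving simultaneously gives a = 27/31, b = 70/31.

a = 27/31, b = 70/31, maximum Z = -705/31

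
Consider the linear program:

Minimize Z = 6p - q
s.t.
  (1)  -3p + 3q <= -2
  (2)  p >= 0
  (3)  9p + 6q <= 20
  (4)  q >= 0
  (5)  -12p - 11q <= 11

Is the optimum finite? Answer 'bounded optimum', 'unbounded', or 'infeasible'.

bounded optimum

Vertices and Z = 6p - q:
  (8/5, 14/15) → Z = 26/3
  (2/3, 0) → Z = 4
  (20/9, 0) → Z = 40/3
The feasible region has finitely many vertices and no improving ray; the minimum is 4 at (2/3, 0).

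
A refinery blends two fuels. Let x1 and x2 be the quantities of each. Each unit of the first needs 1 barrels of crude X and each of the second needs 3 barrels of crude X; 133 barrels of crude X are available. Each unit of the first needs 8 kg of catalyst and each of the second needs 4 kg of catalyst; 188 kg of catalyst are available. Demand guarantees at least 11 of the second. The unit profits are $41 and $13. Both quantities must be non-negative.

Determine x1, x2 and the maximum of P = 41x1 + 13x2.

Vertices and P = 41x1 + 13x2:
  (0, 133/3) → P = 1729/3
  (0, 11) → P = 143
  (8/5, 219/5) → P = 635
  (18, 11) → P = 881

The optimum lies where 8x1 + 4x2 = 188 and x2 = 11.
Solving simultaneously gives x1 = 18, x2 = 11.

x1 = 18, x2 = 11, maximum P = 881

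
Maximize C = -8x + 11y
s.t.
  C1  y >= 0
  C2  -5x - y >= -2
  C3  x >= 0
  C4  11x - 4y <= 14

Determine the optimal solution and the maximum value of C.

Vertices and C = -8x + 11y:
  (2/5, 0) → C = -16/5
  (0, 0) → C = 0
  (0, 2) → C = 22

The binding constraints are -5x - y = -2 and x = 0.
Solving simultaneously gives x = 0, y = 2.

x = 0, y = 2, maximum C = 22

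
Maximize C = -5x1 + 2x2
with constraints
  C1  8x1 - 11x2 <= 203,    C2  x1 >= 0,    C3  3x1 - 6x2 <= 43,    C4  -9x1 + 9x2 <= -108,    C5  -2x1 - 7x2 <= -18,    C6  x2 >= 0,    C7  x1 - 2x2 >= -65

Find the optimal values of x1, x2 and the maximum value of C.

x1 = 12, x2 = 0, maximum C = -60

Extreme points and C = -5x1 + 2x2:
  (149/3, 53/3) → C = -213
  (1121/5, 723/5) → C = -4159/5
  (43/3, 0) → C = -215/3
  (12, 0) → C = -60
  (89, 77) → C = -291

At the optimal vertex, -9x1 + 9x2 = -108 and x2 = 0.
Solving simultaneously gives x1 = 12, x2 = 0.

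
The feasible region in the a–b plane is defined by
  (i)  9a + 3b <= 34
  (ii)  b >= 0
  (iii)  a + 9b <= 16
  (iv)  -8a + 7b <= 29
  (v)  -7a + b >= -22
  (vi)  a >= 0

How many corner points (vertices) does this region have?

Intersecting each pair of boundary lines and keeping only the points that satisfy every inequality leaves:
  (43/13, 55/39)
  (10/3, 4/3)
  (22/7, 0)
  (0, 0)
  (0, 16/9)

5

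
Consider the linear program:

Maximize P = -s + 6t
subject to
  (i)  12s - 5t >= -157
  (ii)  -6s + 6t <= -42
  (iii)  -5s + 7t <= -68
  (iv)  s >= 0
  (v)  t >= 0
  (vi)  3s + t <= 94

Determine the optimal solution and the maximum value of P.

Vertices and P = -s + 6t:
  (68/5, 0) → P = -68/5
  (363/13, 133/13) → P = 435/13
  (94/3, 0) → P = -94/3

s = 363/13, t = 133/13, maximum P = 435/13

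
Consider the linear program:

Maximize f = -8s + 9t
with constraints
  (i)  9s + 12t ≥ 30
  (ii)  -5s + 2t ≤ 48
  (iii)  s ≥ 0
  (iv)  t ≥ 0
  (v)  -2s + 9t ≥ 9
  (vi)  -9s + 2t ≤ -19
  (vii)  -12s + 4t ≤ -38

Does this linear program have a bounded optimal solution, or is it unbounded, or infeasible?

From the feasible point (67, 383/2), moving in the direction (2, 5) keeps every constraint satisfied while f increases without bound.

unbounded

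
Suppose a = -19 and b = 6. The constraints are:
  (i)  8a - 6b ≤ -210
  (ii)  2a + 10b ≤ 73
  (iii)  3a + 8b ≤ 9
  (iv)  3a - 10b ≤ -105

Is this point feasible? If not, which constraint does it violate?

not feasible — violates (i)

Constraint (i): 8a - 6b = -188, which is not ≤ -210. All other constraints are satisfied.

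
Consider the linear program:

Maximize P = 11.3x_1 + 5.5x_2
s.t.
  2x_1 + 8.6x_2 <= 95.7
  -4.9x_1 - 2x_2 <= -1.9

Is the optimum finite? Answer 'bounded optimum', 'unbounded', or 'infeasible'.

From the feasible point (-8753/1907, 46513/3814), moving in the direction (8.6, -2) keeps every constraint satisfied while P increases without bound.

unbounded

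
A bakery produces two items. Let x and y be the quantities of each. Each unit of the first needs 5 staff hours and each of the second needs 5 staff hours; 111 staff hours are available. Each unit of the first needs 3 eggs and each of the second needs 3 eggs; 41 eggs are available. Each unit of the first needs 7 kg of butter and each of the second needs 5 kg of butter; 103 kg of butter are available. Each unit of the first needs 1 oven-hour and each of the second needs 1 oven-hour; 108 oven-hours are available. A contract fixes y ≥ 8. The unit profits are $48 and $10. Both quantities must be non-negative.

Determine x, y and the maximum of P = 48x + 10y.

x = 17/3, y = 8, maximum P = 352

Corner points and P = 48x + 10y:
  (0, 41/3) → P = 410/3
  (0, 8) → P = 80
  (17/3, 8) → P = 352

The binding constraints are 3x + 3y = 41 and y = 8.
Solving simultaneously gives x = 17/3, y = 8.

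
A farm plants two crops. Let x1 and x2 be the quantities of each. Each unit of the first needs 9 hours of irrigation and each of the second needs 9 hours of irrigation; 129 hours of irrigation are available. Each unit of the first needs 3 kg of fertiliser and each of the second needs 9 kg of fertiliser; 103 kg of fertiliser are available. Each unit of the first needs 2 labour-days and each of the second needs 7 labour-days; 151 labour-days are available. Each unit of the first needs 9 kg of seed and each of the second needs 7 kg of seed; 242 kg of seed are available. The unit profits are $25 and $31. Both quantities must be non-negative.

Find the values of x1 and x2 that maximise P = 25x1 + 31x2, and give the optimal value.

x1 = 13/3, x2 = 10, maximum P = 1255/3

Feasible corners and P = 25x1 + 31x2:
  (0, 0) → P = 0
  (0, 103/9) → P = 3193/9
  (43/3, 0) → P = 1075/3
  (13/3, 10) → P = 1255/3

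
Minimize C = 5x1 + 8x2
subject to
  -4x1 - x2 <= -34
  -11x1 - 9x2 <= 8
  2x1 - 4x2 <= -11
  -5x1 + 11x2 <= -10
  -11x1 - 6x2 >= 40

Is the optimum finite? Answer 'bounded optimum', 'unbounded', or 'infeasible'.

infeasible

The boundaries -5x1 + 11x2 = -10 and -11x1 - 6x2 = 40 meet at (-380/151, -310/151), but that point violates -4x1 - x2 ≤ -34. Every candidate vertex is excluded by some other constraint, so the feasible region is empty.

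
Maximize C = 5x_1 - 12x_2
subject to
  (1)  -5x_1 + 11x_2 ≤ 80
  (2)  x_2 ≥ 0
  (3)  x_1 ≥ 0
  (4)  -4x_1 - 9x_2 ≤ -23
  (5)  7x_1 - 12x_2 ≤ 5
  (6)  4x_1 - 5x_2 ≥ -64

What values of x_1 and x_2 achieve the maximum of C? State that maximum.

x_1 = 107/37, x_2 = 47/37, maximum C = -29/37

Feasible corners and C = 5x_1 - 12x_2:
  (0, 80/11) → C = -960/11
  (1015/17, 585/17) → C = -1945/17
  (0, 23/9) → C = -92/3
  (107/37, 47/37) → C = -29/37

The binding constraints are -4x_1 - 9x_2 = -23 and 7x_1 - 12x_2 = 5.
Solving simultaneously gives x_1 = 107/37, x_2 = 47/37.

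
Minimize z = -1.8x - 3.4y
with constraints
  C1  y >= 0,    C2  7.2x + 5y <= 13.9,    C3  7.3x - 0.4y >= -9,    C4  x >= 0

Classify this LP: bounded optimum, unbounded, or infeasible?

bounded optimum

Corner points and z = -1.8x - 3.4y:
  (139/72, 0) → z = -3.475
  (0, 0) → z = 0
  (0, 2.78) → z = -9.452
The feasible region has finitely many vertices and no improving ray; the minimum is -9.452 at (0, 2.78).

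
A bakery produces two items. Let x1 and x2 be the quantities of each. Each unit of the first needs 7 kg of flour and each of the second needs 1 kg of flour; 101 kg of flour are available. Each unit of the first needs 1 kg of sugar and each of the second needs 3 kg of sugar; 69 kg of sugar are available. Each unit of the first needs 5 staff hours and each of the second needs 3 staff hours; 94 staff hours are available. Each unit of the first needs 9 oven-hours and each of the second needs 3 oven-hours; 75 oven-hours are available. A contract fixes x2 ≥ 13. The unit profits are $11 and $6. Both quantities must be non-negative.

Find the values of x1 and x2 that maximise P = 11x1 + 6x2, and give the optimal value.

x1 = 3/4, x2 = 91/4, maximum P = 579/4

Extreme points and P = 11x1 + 6x2:
  (0, 23) → P = 138
  (0, 13) → P = 78
  (3/4, 91/4) → P = 579/4
  (4, 13) → P = 122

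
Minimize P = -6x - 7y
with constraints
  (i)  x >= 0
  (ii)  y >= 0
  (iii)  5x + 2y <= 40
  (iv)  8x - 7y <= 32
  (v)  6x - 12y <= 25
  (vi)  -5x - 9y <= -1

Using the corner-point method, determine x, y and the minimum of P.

x = 0, y = 20, minimum P = -140

Extreme points and P = -6x - 7y:
  (0, 20) → P = -140
  (0, 1/9) → P = -7/9
  (4, 0) → P = -24
  (1/5, 0) → P = -6/5
  (344/51, 160/51) → P = -3184/51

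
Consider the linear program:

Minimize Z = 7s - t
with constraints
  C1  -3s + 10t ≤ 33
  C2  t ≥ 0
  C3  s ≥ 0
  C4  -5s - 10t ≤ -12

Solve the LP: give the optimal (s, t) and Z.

Extreme points and Z = 7s - t:
  (0, 33/10) → Z = -33/10
  (12/5, 0) → Z = 84/5
  (0, 6/5) → Z = -6/5
The feasible region is unbounded (it extends along (10, 3), (1, 0)), but Z strictly increases along every unbounded feasible direction, so there is no improving ray and the minimum is attained at a vertex.

The binding constraints are -3s + 10t = 33 and s = 0.
Solving simultaneously gives s = 0, t = 33/10.

s = 0, t = 33/10, minimum Z = -33/10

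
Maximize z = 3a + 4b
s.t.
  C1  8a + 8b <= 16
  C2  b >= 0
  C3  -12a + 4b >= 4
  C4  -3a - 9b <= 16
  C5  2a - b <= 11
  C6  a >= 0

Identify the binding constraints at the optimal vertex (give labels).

Feasible corners and z = 3a + 4b:
  (1/4, 7/4) → z = 31/4
  (0, 2) → z = 8
  (0, 1) → z = 4

The maximum is at (0, 2). Substituting into each constraint, equality holds for C1 and C6; the remaining constraints have slack.

C1 and C6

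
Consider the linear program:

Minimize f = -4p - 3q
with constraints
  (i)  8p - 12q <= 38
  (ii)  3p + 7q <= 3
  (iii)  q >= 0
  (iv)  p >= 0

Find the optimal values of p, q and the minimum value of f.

p = 1, q = 0, minimum f = -4

The optimum lies where 3p + 7q = 3 and q = 0.
Solving simultaneously gives p = 1, q = 0.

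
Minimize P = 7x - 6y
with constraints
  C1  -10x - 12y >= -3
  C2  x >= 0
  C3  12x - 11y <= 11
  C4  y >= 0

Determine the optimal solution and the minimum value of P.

x = 0, y = 1/4, minimum P = -3/2

Extreme points and P = 7x - 6y:
  (0, 1/4) → P = -3/2
  (3/10, 0) → P = 21/10
  (0, 0) → P = 0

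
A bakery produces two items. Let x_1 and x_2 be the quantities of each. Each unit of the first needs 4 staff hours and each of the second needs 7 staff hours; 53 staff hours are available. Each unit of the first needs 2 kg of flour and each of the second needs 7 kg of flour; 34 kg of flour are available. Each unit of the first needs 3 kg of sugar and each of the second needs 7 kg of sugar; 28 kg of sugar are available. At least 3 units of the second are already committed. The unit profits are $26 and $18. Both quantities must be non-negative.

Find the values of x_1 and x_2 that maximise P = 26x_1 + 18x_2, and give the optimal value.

x_1 = 7/3, x_2 = 3, maximum P = 344/3

Corner points and P = 26x_1 + 18x_2:
  (0, 4) → P = 72
  (0, 3) → P = 54
  (7/3, 3) → P = 344/3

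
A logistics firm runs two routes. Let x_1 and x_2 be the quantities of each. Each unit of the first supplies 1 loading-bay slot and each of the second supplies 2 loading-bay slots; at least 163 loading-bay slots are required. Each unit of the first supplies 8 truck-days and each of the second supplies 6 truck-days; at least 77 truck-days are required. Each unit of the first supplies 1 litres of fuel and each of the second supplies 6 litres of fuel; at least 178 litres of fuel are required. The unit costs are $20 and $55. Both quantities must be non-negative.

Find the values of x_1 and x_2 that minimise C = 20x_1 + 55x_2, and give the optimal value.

Corner points and C = 20x_1 + 55x_2:
  (0, 163/2) → C = 8965/2
  (178, 0) → C = 3560
  (311/2, 15/4) → C = 13265/4
The feasible region is unbounded (it extends along (0, 1), (1, 0)), but C strictly increases along every unbounded feasible direction, so there is no improving ray and the minimum is attained at a vertex.

The binding constraints are x_1 + 2x_2 = 163 and x_1 + 6x_2 = 178.
Solving simultaneously gives x_1 = 311/2, x_2 = 15/4.

x_1 = 311/2, x_2 = 15/4, minimum C = 13265/4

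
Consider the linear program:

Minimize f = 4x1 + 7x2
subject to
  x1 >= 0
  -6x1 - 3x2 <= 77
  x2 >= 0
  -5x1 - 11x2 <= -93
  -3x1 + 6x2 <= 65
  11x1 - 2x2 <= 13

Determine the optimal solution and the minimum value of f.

Corner points and f = 4x1 + 7x2:
  (0, 93/11) → f = 651/11
  (0, 65/6) → f = 455/6
  (329/131, 958/131) → f = 8022/131
  (52/15, 377/30) → f = 611/6

At the optimal vertex, x1 = 0 and -5x1 - 11x2 = -93.
Solving simultaneously gives x1 = 0, x2 = 93/11.

x1 = 0, x2 = 93/11, minimum f = 651/11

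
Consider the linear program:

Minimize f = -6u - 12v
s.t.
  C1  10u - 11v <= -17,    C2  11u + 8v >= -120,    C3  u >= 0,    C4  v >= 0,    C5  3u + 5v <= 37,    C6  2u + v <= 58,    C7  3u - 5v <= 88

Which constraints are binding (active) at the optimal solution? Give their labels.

C3 and C5

Vertices and f = -6u - 12v:
  (0, 17/11) → f = -204/11
  (322/83, 421/83) → f = -6984/83
  (0, 37/5) → f = -444/5

The minimum is at (0, 37/5). Substituting into each constraint, equality holds for C3 and C5; the remaining constraints have slack.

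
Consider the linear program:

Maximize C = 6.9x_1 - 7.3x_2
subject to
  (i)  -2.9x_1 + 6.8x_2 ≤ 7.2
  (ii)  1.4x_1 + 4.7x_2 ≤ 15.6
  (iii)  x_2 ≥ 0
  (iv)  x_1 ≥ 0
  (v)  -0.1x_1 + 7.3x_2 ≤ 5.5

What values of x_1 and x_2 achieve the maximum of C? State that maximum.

x_1 = 78/7, x_2 = 0, maximum C = 2691/35

Corner points and C = 6.9x_1 - 7.3x_2:
  (78/7, 0) → C = 2691/35
  (8803/1069, 926/1069) → C = 539809/10690
  (0, 0) → C = 0
  (0, 55/73) → C = -11/2

The binding constraints are 1.4x_1 + 4.7x_2 = 15.6 and x_2 = 0.
Solving simultaneously gives x_1 = 78/7, x_2 = 0.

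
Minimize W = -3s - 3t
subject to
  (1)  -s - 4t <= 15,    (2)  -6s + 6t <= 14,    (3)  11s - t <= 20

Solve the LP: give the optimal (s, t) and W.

s = 67/30, t = 137/30, minimum W = -102/5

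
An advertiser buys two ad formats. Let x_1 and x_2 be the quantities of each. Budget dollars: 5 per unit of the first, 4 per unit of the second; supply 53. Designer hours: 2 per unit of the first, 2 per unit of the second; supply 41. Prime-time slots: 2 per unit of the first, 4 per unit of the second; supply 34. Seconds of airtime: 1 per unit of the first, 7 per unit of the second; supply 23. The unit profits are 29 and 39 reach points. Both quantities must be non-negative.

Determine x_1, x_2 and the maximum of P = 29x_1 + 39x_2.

x_1 = 9, x_2 = 2, maximum P = 339

Extreme points and P = 29x_1 + 39x_2:
  (0, 0) → P = 0
  (0, 23/7) → P = 897/7
  (53/5, 0) → P = 1537/5
  (9, 2) → P = 339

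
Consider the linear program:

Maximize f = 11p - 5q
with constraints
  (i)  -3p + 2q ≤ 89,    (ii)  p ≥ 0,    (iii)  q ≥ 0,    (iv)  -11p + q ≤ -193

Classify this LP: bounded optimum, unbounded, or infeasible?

unbounded

From the feasible point (25, 82), moving in the direction (2, 3) keeps every constraint satisfied while f increases without bound.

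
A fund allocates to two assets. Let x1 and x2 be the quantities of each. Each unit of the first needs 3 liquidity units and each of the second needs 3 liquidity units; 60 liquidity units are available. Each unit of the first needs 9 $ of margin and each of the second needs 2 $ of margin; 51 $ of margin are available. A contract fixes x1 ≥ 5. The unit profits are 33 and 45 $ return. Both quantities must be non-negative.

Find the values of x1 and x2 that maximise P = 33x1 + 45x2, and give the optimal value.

x1 = 5, x2 = 3, maximum P = 300

Vertices and P = 33x1 + 45x2:
  (17/3, 0) → P = 187
  (5, 0) → P = 165
  (5, 3) → P = 300

At the optimal vertex, 9x1 + 2x2 = 51 and x1 = 5.
Solving simultaneously gives x1 = 5, x2 = 3.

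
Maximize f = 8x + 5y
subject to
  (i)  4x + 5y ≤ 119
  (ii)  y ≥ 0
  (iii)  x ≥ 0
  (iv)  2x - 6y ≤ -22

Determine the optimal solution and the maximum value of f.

Feasible corners and f = 8x + 5y:
  (0, 119/5) → f = 119
  (302/17, 163/17) → f = 3231/17
  (0, 11/3) → f = 55/3

x = 302/17, y = 163/17, maximum f = 3231/17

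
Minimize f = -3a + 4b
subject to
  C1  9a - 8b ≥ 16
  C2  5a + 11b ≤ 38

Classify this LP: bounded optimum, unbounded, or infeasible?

unbounded

From the feasible point (480/139, 262/139), moving in the direction (-8, -9) keeps every constraint satisfied while f decreases without bound.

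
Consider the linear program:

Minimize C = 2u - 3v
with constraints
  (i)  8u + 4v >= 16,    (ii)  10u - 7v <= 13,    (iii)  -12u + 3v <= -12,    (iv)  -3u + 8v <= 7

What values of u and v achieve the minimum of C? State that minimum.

Feasible corners and C = 2u - 3v:
  (41/24, 7/12) → C = 5/3
  (4/3, 4/3) → C = -4/3
  (153/59, 109/59) → C = -21/59
  (39/29, 40/29) → C = -42/29

u = 39/29, v = 40/29, minimum C = -42/29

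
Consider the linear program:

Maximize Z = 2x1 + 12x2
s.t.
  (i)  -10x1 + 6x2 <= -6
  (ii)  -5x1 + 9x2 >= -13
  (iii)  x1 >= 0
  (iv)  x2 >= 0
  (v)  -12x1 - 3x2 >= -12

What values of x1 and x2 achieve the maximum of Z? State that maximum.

x1 = 15/17, x2 = 8/17, maximum Z = 126/17

Corner points and Z = 2x1 + 12x2:
  (3/5, 0) → Z = 6/5
  (15/17, 8/17) → Z = 126/17
  (1, 0) → Z = 2

The optimum lies where -10x1 + 6x2 = -6 and -12x1 - 3x2 = -12.
Solving simultaneously gives x1 = 15/17, x2 = 8/17.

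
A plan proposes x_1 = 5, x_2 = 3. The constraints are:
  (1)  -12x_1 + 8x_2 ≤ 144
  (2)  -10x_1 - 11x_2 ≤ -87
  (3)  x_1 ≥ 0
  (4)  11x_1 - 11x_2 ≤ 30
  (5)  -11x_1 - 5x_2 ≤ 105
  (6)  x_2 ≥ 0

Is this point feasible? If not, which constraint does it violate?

not feasible — violates (2)

Constraint (2): -10x_1 - 11x_2 = -83, which is not ≤ -87. All other constraints are satisfied.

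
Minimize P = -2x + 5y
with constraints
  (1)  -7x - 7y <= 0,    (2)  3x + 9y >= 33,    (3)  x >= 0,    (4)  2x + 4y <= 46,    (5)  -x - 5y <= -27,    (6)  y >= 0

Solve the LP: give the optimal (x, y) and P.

x = 61/3, y = 4/3, minimum P = -34

Extreme points and P = -2x + 5y:
  (0, 23/2) → P = 115/2
  (0, 27/5) → P = 27
  (61/3, 4/3) → P = -34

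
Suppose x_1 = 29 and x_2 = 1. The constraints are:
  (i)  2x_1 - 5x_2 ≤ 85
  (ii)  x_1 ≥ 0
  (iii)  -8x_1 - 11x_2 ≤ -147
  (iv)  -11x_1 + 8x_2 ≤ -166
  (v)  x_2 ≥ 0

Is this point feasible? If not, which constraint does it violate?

feasible

(i): 53 ≤ 85 ✓
(ii): 29 ≥ 0 ✓
(iii): -243 ≤ -147 ✓
(iv): -311 ≤ -166 ✓
(v): 1 ≥ 0 ✓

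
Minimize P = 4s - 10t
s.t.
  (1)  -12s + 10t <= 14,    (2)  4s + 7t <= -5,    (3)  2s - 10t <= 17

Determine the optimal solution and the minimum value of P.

Vertices and P = 4s - 10t:
  (-37/31, -1/31) → P = -138/31
  (-31/10, -58/25) → P = 54/5
  (23/18, -13/9) → P = 176/9

At the optimal vertex, -12s + 10t = 14 and 4s + 7t = -5.
Solving simultaneously gives s = -37/31, t = -1/31.

s = -37/31, t = -1/31, minimum P = -138/31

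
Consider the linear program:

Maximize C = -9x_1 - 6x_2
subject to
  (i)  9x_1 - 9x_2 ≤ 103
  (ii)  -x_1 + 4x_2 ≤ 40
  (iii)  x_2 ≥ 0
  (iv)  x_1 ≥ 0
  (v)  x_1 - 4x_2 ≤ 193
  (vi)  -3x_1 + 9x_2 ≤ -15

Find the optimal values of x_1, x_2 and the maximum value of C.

x_1 = 5, x_2 = 0, maximum C = -45

The binding constraints are x_2 = 0 and -3x_1 + 9x_2 = -15.
Solving simultaneously gives x_1 = 5, x_2 = 0.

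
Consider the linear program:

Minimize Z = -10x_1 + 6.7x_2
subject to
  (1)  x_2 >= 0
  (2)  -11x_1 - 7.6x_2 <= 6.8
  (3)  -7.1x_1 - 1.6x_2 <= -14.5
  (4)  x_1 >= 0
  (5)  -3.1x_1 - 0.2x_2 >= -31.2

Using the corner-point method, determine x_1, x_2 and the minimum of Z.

Vertices and Z = -10x_1 + 6.7x_2:
  (145/71, 0) → Z = -1450/71
  (312/31, 0) → Z = -3120/31
  (0, 145/16) → Z = 1943/32
  (0, 156) → Z = 5226/5

The optimum lies where x_2 = 0 and -3.1x_1 - 0.2x_2 = -31.2.
Solving simultaneously gives x_1 = 312/31, x_2 = 0.

x_1 = 312/31, x_2 = 0, minimum Z = -3120/31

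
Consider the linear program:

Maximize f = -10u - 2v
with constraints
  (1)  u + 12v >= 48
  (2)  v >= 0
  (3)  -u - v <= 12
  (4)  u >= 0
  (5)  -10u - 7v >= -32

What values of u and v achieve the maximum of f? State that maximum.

u = 0, v = 4, maximum f = -8

Corner points and f = -10u - 2v:
  (0, 4) → f = -8
  (48/113, 448/113) → f = -1376/113
  (0, 32/7) → f = -64/7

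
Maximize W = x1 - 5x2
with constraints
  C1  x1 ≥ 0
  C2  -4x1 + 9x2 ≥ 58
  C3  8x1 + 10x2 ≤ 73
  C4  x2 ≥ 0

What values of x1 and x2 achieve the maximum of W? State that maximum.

Extreme points and W = x1 - 5x2:
  (0, 58/9) → W = -290/9
  (0, 73/10) → W = -73/2
  (11/16, 27/4) → W = -529/16

x1 = 0, x2 = 58/9, maximum W = -290/9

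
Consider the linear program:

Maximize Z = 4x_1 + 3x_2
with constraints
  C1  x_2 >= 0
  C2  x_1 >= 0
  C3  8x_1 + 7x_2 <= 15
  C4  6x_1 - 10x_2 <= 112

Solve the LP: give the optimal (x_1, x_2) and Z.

x_1 = 15/8, x_2 = 0, maximum Z = 15/2

Extreme points and Z = 4x_1 + 3x_2:
  (0, 0) → Z = 0
  (15/8, 0) → Z = 15/2
  (0, 15/7) → Z = 45/7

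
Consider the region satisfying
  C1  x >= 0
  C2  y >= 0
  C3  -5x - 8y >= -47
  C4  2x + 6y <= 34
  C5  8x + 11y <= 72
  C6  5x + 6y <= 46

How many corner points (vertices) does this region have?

5

Pairwise boundary intersections that survive every other constraint:
  (0, 0)
  (0, 17/3)
  (9, 0)
  (5/7, 38/7)
  (59/9, 16/9)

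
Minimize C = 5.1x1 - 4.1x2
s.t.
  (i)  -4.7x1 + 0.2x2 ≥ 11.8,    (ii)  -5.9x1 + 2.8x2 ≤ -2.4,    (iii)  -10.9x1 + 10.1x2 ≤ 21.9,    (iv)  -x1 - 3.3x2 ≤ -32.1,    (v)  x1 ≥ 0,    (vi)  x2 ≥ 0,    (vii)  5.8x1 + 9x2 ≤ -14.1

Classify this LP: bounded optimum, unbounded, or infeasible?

The boundaries x2 = 0 and 5.8x1 + 9x2 = -14.1 meet at (-141/58, 0), but that point violates -4.7x1 + 0.2x2 ≥ 11.8. Every candidate vertex is excluded by some other constraint, so the feasible region is empty.

infeasible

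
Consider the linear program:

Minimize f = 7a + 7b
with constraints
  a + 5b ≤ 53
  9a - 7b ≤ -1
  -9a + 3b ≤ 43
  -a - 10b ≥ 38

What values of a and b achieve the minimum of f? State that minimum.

Vertices and f = 7a + 7b:
  (-149/18, -21/2) → f = -1183/9
  (-276/97, -341/97) → f = -4319/97
  (-544/93, -299/93) → f = -1967/31

a = -149/18, b = -21/2, minimum f = -1183/9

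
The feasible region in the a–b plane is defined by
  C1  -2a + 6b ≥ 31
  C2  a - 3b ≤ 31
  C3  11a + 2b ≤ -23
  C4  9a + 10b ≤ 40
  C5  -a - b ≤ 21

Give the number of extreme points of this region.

4

The feasible vertices (each the meet of two boundaries and inside every other half-plane) are:
  (-20/7, 59/14)
  (-157/8, -11/8)
  (-155/46, 647/92)
  (-250, 229)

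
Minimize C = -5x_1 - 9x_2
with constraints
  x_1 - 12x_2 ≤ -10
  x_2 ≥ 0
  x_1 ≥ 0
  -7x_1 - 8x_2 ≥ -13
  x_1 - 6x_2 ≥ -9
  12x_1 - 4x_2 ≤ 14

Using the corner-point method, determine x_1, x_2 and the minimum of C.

Vertices and C = -5x_1 - 9x_2:
  (0, 5/6) → C = -15/2
  (19/23, 83/92) → C = -49/4
  (0, 3/2) → C = -27/2
  (3/25, 38/25) → C = -357/25

At the optimal vertex, -7x_1 - 8x_2 = -13 and x_1 - 6x_2 = -9.
Solving simultaneously gives x_1 = 3/25, x_2 = 38/25.

x_1 = 3/25, x_2 = 38/25, minimum C = -357/25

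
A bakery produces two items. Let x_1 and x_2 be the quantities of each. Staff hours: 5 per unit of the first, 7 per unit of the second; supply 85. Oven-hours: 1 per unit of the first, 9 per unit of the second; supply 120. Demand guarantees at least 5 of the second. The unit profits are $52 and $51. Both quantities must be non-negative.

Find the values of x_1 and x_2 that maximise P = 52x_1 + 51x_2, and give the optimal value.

x_1 = 10, x_2 = 5, maximum P = 775

Feasible corners and P = 52x_1 + 51x_2:
  (0, 85/7) → P = 4335/7
  (0, 5) → P = 255
  (10, 5) → P = 775

The binding constraints are 5x_1 + 7x_2 = 85 and x_2 = 5.
Solving simultaneously gives x_1 = 10, x_2 = 5.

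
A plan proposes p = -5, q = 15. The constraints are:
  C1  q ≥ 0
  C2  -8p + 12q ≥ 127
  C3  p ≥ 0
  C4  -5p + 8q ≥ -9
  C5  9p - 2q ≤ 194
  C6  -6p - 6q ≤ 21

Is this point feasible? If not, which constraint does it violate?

Constraint C3: p = -5, which is not ≥ 0. All other constraints are satisfied.

not feasible — violates C3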